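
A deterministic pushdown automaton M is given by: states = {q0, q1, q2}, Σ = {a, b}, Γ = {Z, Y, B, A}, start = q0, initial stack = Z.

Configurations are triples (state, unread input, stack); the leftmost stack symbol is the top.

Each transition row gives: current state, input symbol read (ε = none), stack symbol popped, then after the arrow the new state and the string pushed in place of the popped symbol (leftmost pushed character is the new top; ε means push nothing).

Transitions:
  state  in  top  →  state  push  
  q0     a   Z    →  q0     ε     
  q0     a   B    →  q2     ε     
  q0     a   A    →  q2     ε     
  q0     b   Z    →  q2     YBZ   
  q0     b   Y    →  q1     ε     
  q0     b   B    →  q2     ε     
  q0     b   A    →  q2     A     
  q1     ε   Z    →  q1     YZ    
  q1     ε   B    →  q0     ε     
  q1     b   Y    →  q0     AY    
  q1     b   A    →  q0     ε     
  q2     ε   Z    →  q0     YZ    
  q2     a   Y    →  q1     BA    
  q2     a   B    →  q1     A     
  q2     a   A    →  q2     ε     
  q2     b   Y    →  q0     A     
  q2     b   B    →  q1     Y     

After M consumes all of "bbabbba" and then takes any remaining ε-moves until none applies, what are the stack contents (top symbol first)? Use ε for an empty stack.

YZ

(q0, bbabbba, Z)
  read b, top Z: go to q2, push YBZ → (q2, babbba, YBZ)
  read b, top Y: go to q0, push A → (q0, abbba, ABZ)
  read a, top A: go to q2, push ε → (q2, bbba, BZ)
  read b, top B: go to q1, push Y → (q1, bba, YZ)
  read b, top Y: go to q0, push AY → (q0, ba, AYZ)
  read b, top A: go to q2, push A → (q2, a, AYZ)
  read a, top A: go to q2, push ε → (q2, ε, YZ)
All input consumed in state q2 with stack YZ.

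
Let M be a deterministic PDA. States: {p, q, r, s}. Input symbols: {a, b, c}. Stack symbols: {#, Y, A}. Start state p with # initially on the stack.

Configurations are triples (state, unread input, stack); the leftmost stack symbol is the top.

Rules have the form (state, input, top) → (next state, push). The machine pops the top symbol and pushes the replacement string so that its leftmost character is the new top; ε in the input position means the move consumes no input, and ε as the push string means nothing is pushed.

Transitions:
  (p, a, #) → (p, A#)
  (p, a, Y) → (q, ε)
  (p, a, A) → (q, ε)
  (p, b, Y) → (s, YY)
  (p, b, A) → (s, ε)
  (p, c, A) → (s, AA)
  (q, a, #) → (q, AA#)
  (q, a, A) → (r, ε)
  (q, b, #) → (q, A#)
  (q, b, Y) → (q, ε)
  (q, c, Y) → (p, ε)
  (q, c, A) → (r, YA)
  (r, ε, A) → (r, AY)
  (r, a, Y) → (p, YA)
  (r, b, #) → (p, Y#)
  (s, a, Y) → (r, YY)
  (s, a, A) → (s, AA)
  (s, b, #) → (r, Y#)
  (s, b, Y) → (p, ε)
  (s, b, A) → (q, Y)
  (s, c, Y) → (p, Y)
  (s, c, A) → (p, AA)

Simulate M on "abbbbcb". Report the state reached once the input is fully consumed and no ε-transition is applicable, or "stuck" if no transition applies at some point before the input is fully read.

stuck

(p, abbbbcb, #)
  read a, top #: go to p, push A# → (p, bbbbcb, A#)
  read b, top A: go to s, push ε → (s, bbbcb, #)
  read b, top #: go to r, push Y# → (r, bbcb, Y#)
No transition for (r, b, top Y); M blocks with input bbcb remaining.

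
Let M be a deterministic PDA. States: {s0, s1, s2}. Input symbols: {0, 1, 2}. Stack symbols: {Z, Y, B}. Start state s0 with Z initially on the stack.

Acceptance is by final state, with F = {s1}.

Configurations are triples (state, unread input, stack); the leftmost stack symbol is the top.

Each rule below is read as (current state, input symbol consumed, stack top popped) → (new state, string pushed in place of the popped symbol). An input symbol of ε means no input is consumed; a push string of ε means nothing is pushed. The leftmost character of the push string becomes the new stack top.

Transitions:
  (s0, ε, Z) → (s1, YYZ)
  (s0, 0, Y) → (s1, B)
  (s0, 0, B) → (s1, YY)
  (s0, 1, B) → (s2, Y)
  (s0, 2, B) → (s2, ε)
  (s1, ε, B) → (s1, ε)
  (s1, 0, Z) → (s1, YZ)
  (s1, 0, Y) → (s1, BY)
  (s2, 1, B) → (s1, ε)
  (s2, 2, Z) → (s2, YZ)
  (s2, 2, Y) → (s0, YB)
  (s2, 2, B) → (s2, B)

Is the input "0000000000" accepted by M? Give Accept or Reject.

Accept

(s0, 0000000000, Z)
  ε-move, top Z: go to s1, push YYZ → (s1, 0000000000, YYZ)
  read 0, top Y: go to s1, push BY → (s1, 000000000, BYYZ)
  ε-move, top B: go to s1, push ε → (s1, 000000000, YYZ)
  read 0, top Y: go to s1, push BY → (s1, 00000000, BYYZ)
  ε-move, top B: go to s1, push ε → (s1, 00000000, YYZ)
  read 0, top Y: go to s1, push BY → (s1, 0000000, BYYZ)
  ε-move, top B: go to s1, push ε → (s1, 0000000, YYZ)
  read 0, top Y: go to s1, push BY → (s1, 000000, BYYZ)
  ε-move, top B: go to s1, push ε → (s1, 000000, YYZ)
  read 0, top Y: go to s1, push BY → (s1, 00000, BYYZ)
  ε-move, top B: go to s1, push ε → (s1, 00000, YYZ)
  read 0, top Y: go to s1, push BY → (s1, 0000, BYYZ)
  ε-move, top B: go to s1, push ε → (s1, 0000, YYZ)
  read 0, top Y: go to s1, push BY → (s1, 000, BYYZ)
  ε-move, top B: go to s1, push ε → (s1, 000, YYZ)
  read 0, top Y: go to s1, push BY → (s1, 00, BYYZ)
  ε-move, top B: go to s1, push ε → (s1, 00, YYZ)
  read 0, top Y: go to s1, push BY → (s1, 0, BYYZ)
  ε-move, top B: go to s1, push ε → (s1, 0, YYZ)
  read 0, top Y: go to s1, push BY → (s1, ε, BYYZ)
All input consumed; state s1 ∈ F.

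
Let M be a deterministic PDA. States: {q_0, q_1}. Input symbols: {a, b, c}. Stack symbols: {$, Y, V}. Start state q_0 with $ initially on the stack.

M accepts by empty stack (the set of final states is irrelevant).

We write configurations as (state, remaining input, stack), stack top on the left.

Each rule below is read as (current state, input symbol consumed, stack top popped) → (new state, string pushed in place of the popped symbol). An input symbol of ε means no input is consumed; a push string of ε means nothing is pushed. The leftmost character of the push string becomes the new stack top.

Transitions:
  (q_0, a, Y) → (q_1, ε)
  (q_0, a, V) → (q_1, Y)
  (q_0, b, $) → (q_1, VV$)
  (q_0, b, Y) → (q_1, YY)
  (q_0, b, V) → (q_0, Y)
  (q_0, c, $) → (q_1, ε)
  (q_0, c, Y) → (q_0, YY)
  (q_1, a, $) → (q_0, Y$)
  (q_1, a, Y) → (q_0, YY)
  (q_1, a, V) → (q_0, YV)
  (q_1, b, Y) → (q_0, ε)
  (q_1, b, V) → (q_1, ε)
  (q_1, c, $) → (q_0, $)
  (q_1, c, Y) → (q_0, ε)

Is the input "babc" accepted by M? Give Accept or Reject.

Reject

(q_0, babc, $)
  read b, top $: go to q_1, push VV$ → (q_1, abc, VV$)
  read a, top V: go to q_0, push YV → (q_0, bc, YVV$)
  read b, top Y: go to q_1, push YY → (q_1, c, YYVV$)
  read c, top Y: go to q_0, push ε → (q_0, ε, YVV$)
All input consumed; stack is YVV$, not empty, and no further ε-move applies.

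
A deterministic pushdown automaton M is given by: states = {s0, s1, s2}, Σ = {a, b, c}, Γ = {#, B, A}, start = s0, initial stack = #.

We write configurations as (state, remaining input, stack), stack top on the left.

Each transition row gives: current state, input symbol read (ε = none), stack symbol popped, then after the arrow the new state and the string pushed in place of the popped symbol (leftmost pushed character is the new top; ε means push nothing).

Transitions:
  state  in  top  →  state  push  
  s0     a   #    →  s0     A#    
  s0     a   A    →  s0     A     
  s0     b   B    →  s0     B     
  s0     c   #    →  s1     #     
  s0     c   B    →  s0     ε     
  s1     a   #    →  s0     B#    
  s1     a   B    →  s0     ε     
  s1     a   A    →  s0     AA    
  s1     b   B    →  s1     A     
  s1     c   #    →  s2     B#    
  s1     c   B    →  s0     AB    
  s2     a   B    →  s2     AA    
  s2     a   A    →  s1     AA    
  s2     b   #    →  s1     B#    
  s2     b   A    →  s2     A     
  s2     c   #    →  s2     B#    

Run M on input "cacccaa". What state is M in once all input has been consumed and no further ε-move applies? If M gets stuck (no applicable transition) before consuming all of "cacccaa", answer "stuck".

s1

(s0, cacccaa, #)
  read c, top #: go to s1, push # → (s1, acccaa, #)
  read a, top #: go to s0, push B# → (s0, cccaa, B#)
  read c, top B: go to s0, push ε → (s0, ccaa, #)
  read c, top #: go to s1, push # → (s1, caa, #)
  read c, top #: go to s2, push B# → (s2, aa, B#)
  read a, top B: go to s2, push AA → (s2, a, AA#)
  read a, top A: go to s1, push AA → (s1, ε, AAA#)
All input consumed; M is in state s1.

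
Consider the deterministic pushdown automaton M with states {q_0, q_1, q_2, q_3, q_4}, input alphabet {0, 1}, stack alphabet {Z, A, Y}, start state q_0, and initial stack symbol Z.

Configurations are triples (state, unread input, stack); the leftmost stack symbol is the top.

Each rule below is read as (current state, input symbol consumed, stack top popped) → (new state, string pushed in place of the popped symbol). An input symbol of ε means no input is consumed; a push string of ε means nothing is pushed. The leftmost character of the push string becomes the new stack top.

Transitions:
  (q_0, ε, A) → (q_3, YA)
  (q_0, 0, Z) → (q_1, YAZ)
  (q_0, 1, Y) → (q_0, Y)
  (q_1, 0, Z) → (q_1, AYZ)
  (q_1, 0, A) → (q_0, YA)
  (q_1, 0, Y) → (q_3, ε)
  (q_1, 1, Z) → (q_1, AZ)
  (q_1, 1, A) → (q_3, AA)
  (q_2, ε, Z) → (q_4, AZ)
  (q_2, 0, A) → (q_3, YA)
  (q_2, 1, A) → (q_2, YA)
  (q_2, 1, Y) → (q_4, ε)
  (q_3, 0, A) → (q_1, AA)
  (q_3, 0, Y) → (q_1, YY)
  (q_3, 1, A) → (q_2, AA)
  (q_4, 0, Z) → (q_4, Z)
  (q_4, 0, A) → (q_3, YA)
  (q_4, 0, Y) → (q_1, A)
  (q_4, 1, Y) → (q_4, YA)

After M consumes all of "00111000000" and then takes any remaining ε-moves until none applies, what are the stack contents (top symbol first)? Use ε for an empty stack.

(q_0, 00111000000, Z)
  read 0, top Z: go to q_1, push YAZ → (q_1, 0111000000, YAZ)
  read 0, top Y: go to q_3, push ε → (q_3, 111000000, AZ)
  read 1, top A: go to q_2, push AA → (q_2, 11000000, AAZ)
  read 1, top A: go to q_2, push YA → (q_2, 1000000, YAAZ)
  read 1, top Y: go to q_4, push ε → (q_4, 000000, AAZ)
  read 0, top A: go to q_3, push YA → (q_3, 00000, YAAZ)
  read 0, top Y: go to q_1, push YY → (q_1, 0000, YYAAZ)
  read 0, top Y: go to q_3, push ε → (q_3, 000, YAAZ)
  read 0, top Y: go to q_1, push YY → (q_1, 00, YYAAZ)
  read 0, top Y: go to q_3, push ε → (q_3, 0, YAAZ)
  read 0, top Y: go to q_1, push YY → (q_1, ε, YYAAZ)
All input consumed in state q_1 with stack YYAAZ.

YYAAZ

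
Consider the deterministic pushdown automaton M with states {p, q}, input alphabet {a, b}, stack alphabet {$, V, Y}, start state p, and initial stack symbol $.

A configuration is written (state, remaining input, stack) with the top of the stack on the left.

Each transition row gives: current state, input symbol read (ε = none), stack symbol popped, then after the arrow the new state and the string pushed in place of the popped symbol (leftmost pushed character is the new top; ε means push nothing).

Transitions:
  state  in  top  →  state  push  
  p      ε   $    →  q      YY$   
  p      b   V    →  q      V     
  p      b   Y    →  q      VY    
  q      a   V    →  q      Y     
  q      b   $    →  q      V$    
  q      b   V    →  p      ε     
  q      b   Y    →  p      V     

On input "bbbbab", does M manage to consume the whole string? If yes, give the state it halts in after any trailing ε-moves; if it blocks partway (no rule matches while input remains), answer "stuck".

p

(p, bbbbab, $) ⊢ (q, bbbbab, YY$) ⊢ (p, bbbab, VY$) ⊢ (q, bbab, VY$) ⊢ (p, bab, Y$) ⊢ (q, ab, VY$) ⊢ (q, b, YY$) ⊢ (p, ε, VY$)
All input consumed; M is in state p.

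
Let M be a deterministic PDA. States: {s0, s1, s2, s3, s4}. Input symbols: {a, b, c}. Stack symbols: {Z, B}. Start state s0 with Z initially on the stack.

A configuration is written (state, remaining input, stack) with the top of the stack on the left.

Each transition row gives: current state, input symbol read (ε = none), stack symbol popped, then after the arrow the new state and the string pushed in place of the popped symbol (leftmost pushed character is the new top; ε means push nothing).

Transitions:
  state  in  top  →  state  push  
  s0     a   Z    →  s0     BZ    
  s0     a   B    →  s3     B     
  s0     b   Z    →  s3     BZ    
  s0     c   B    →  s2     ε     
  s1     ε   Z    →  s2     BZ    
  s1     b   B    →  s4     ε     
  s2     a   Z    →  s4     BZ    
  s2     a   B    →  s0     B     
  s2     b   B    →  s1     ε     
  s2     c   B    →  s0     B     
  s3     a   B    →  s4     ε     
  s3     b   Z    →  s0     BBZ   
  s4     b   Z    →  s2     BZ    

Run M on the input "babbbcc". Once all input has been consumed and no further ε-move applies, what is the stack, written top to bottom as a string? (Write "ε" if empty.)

(s0, babbbcc, Z)
  read b, top Z: go to s3, push BZ → (s3, abbbcc, BZ)
  read a, top B: go to s4, push ε → (s4, bbbcc, Z)
  read b, top Z: go to s2, push BZ → (s2, bbcc, BZ)
  read b, top B: go to s1, push ε → (s1, bcc, Z)
  ε-move, top Z: go to s2, push BZ → (s2, bcc, BZ)
  read b, top B: go to s1, push ε → (s1, cc, Z)
  ε-move, top Z: go to s2, push BZ → (s2, cc, BZ)
  read c, top B: go to s0, push B → (s0, c, BZ)
  read c, top B: go to s2, push ε → (s2, ε, Z)
All input consumed in state s2 with stack Z.

Z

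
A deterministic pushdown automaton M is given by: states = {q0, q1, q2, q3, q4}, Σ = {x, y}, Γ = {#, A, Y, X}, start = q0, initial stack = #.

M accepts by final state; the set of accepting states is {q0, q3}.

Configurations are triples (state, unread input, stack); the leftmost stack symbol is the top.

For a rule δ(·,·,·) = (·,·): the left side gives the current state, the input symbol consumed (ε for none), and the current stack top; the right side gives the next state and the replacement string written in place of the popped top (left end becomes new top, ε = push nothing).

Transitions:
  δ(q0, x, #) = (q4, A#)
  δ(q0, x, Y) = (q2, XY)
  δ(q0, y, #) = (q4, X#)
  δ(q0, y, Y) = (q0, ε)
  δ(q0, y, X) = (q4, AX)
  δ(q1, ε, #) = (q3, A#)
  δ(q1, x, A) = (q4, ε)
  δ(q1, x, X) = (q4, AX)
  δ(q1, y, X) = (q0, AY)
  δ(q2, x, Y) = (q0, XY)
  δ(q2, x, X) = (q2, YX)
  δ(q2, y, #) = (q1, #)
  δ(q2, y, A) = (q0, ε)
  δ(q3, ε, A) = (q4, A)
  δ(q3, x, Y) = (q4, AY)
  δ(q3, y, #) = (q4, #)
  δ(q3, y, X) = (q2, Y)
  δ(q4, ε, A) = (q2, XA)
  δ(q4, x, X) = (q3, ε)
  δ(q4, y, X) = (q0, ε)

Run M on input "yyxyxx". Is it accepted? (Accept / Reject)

Reject

(q0, yyxyxx, #) ⊢ (q4, yxyxx, X#) ⊢ (q0, xyxx, #) ⊢ (q4, yxx, A#) ⊢ (q2, yxx, XA#)
No transition applies at (q2, yxx, XA#); input not fully consumed.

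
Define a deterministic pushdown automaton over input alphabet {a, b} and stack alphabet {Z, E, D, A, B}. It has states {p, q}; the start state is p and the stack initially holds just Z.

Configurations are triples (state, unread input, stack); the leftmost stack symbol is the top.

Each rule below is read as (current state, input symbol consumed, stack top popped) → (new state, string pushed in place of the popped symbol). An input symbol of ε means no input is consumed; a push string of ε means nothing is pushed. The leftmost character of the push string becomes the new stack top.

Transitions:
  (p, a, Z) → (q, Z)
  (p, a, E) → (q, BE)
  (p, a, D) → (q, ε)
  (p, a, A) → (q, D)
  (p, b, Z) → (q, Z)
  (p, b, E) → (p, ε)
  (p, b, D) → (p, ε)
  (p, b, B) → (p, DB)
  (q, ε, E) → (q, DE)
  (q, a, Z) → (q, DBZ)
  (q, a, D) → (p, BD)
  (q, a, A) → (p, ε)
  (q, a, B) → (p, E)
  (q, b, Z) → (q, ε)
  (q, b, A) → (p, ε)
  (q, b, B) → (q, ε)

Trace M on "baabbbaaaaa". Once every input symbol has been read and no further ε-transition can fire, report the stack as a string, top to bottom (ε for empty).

BEEDBZ

(p, baabbbaaaaa, Z)
  read b, top Z: go to q, push Z → (q, aabbbaaaaa, Z)
  read a, top Z: go to q, push DBZ → (q, abbbaaaaa, DBZ)
  read a, top D: go to p, push BD → (p, bbbaaaaa, BDBZ)
  read b, top B: go to p, push DB → (p, bbaaaaa, DBDBZ)
  read b, top D: go to p, push ε → (p, baaaaa, BDBZ)
  read b, top B: go to p, push DB → (p, aaaaa, DBDBZ)
  read a, top D: go to q, push ε → (q, aaaa, BDBZ)
  read a, top B: go to p, push E → (p, aaa, EDBZ)
  read a, top E: go to q, push BE → (q, aa, BEDBZ)
  read a, top B: go to p, push E → (p, a, EEDBZ)
  read a, top E: go to q, push BE → (q, ε, BEEDBZ)
All input consumed in state q with stack BEEDBZ.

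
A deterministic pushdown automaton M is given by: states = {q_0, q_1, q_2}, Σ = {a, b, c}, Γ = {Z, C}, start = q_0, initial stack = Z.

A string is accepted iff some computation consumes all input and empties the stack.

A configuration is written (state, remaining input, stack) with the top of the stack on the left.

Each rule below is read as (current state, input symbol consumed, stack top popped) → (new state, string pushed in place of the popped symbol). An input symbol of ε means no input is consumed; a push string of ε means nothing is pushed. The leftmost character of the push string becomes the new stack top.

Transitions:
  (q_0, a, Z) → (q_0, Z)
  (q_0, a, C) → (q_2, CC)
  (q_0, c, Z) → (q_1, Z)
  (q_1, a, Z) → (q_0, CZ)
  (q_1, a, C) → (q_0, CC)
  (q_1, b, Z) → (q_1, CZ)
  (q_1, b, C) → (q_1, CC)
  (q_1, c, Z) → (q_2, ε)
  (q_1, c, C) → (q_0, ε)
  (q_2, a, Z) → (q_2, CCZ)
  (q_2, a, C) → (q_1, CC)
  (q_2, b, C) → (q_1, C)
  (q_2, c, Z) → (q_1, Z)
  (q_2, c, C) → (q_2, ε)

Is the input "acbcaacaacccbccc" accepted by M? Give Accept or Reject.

Accept

(q_0, acbcaacaacccbccc, Z) ⊢ (q_0, cbcaacaacccbccc, Z) ⊢ (q_1, bcaacaacccbccc, Z) ⊢ (q_1, caacaacccbccc, CZ) ⊢ (q_0, aacaacccbccc, Z) ⊢ (q_0, acaacccbccc, Z) ⊢ (q_0, caacccbccc, Z) ⊢ (q_1, aacccbccc, Z) ⊢ (q_0, acccbccc, CZ) ⊢ (q_2, cccbccc, CCZ) ⊢ (q_2, ccbccc, CZ) ⊢ (q_2, cbccc, Z) ⊢ (q_1, bccc, Z) ⊢ (q_1, ccc, CZ) ⊢ (q_0, cc, Z) ⊢ (q_1, c, Z) ⊢ (q_2, ε, ε)
All input consumed and the stack is empty.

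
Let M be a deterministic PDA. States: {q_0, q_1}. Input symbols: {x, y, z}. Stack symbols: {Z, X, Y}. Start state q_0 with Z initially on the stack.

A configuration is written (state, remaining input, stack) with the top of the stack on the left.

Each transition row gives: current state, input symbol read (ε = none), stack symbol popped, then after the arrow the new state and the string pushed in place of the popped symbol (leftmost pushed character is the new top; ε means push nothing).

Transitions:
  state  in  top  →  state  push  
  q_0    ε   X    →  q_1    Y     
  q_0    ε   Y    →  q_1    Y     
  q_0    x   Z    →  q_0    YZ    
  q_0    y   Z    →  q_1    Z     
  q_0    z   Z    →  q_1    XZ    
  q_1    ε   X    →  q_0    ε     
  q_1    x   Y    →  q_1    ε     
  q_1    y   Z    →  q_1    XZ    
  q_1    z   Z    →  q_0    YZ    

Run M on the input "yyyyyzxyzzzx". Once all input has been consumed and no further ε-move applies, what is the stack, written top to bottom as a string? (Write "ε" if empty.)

YZ

(q_0, yyyyyzxyzzzx, Z)
  read y, top Z: go to q_1, push Z → (q_1, yyyyzxyzzzx, Z)
  read y, top Z: go to q_1, push XZ → (q_1, yyyzxyzzzx, XZ)
  ε-move, top X: go to q_0, push ε → (q_0, yyyzxyzzzx, Z)
  read y, top Z: go to q_1, push Z → (q_1, yyzxyzzzx, Z)
  read y, top Z: go to q_1, push XZ → (q_1, yzxyzzzx, XZ)
  ε-move, top X: go to q_0, push ε → (q_0, yzxyzzzx, Z)
  read y, top Z: go to q_1, push Z → (q_1, zxyzzzx, Z)
  read z, top Z: go to q_0, push YZ → (q_0, xyzzzx, YZ)
  ε-move, top Y: go to q_1, push Y → (q_1, xyzzzx, YZ)
  read x, top Y: go to q_1, push ε → (q_1, yzzzx, Z)
  read y, top Z: go to q_1, push XZ → (q_1, zzzx, XZ)
  ε-move, top X: go to q_0, push ε → (q_0, zzzx, Z)
  read z, top Z: go to q_1, push XZ → (q_1, zzx, XZ)
  ε-move, top X: go to q_0, push ε → (q_0, zzx, Z)
  read z, top Z: go to q_1, push XZ → (q_1, zx, XZ)
  ε-move, top X: go to q_0, push ε → (q_0, zx, Z)
  read z, top Z: go to q_1, push XZ → (q_1, x, XZ)
  ε-move, top X: go to q_0, push ε → (q_0, x, Z)
  read x, top Z: go to q_0, push YZ → (q_0, ε, YZ)
  ε-move, top Y: go to q_1, push Y → (q_1, ε, YZ)
All input consumed in state q_1 with stack YZ.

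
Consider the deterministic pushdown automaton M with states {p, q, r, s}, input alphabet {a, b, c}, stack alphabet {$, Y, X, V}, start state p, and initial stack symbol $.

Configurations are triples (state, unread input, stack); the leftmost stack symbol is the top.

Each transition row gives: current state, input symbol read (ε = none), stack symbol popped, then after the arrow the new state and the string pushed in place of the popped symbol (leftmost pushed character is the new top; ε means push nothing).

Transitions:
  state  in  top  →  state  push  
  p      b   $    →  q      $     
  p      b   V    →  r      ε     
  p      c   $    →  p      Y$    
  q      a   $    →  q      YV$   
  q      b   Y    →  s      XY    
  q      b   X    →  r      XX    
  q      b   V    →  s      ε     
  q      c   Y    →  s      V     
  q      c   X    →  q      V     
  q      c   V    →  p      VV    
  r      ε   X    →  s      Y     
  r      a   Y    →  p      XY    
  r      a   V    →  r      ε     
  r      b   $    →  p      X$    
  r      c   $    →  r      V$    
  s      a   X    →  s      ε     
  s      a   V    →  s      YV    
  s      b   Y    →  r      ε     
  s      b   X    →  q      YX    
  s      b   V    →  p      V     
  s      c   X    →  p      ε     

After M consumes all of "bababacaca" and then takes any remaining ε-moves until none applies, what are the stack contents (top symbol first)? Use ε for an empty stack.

$

(p, bababacaca, $)
  read b, top $: go to q, push $ → (q, ababacaca, $)
  read a, top $: go to q, push YV$ → (q, babacaca, YV$)
  read b, top Y: go to s, push XY → (s, abacaca, XYV$)
  read a, top X: go to s, push ε → (s, bacaca, YV$)
  read b, top Y: go to r, push ε → (r, acaca, V$)
  read a, top V: go to r, push ε → (r, caca, $)
  read c, top $: go to r, push V$ → (r, aca, V$)
  read a, top V: go to r, push ε → (r, ca, $)
  read c, top $: go to r, push V$ → (r, a, V$)
  read a, top V: go to r, push ε → (r, ε, $)
All input consumed in state r with stack $.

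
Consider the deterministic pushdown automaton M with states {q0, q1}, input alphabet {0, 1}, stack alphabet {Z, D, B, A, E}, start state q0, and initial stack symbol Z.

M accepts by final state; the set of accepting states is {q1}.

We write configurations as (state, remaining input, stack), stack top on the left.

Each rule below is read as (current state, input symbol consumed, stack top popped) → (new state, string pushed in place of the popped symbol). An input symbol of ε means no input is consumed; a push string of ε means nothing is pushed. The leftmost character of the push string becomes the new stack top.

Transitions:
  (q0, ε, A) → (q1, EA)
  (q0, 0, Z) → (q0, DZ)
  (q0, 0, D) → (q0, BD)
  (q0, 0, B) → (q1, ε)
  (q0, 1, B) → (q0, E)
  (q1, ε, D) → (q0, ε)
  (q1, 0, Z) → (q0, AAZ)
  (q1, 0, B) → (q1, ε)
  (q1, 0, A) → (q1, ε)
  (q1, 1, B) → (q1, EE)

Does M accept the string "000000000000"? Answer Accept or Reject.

(q0, 000000000000, Z)
  read 0, top Z: go to q0, push DZ → (q0, 00000000000, DZ)
  read 0, top D: go to q0, push BD → (q0, 0000000000, BDZ)
  read 0, top B: go to q1, push ε → (q1, 000000000, DZ)
  ε-move, top D: go to q0, push ε → (q0, 000000000, Z)
  read 0, top Z: go to q0, push DZ → (q0, 00000000, DZ)
  read 0, top D: go to q0, push BD → (q0, 0000000, BDZ)
  read 0, top B: go to q1, push ε → (q1, 000000, DZ)
  ε-move, top D: go to q0, push ε → (q0, 000000, Z)
  read 0, top Z: go to q0, push DZ → (q0, 00000, DZ)
  read 0, top D: go to q0, push BD → (q0, 0000, BDZ)
  read 0, top B: go to q1, push ε → (q1, 000, DZ)
  ε-move, top D: go to q0, push ε → (q0, 000, Z)
  read 0, top Z: go to q0, push DZ → (q0, 00, DZ)
  read 0, top D: go to q0, push BD → (q0, 0, BDZ)
  read 0, top B: go to q1, push ε → (q1, ε, DZ)
All input consumed; state q1 ∈ F.

Accept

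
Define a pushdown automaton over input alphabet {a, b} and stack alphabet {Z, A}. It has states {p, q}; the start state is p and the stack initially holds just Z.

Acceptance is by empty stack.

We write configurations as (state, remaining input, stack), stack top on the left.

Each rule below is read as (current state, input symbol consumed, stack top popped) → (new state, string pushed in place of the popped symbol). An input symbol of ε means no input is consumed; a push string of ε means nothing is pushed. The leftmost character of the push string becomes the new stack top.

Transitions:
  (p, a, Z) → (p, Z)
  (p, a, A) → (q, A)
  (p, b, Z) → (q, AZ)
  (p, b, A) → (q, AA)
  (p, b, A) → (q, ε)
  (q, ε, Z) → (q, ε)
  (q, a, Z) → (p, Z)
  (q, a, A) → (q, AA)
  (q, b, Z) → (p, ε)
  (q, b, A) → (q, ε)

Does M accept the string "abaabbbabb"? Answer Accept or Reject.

One accepting computation: (p, abaabbbabb, Z) ⊢ (p, baabbbabb, Z) ⊢ (q, aabbbabb, AZ) ⊢ (q, abbbabb, AAZ) ⊢ (q, bbbabb, AAAZ) ⊢ (q, bbabb, AAZ) ⊢ (q, babb, AZ) ⊢ (q, abb, Z) ⊢ (p, bb, Z) ⊢ (q, b, AZ) ⊢ (q, ε, Z) ⊢ (q, ε, ε)
All input consumed and the stack is empty.

Accept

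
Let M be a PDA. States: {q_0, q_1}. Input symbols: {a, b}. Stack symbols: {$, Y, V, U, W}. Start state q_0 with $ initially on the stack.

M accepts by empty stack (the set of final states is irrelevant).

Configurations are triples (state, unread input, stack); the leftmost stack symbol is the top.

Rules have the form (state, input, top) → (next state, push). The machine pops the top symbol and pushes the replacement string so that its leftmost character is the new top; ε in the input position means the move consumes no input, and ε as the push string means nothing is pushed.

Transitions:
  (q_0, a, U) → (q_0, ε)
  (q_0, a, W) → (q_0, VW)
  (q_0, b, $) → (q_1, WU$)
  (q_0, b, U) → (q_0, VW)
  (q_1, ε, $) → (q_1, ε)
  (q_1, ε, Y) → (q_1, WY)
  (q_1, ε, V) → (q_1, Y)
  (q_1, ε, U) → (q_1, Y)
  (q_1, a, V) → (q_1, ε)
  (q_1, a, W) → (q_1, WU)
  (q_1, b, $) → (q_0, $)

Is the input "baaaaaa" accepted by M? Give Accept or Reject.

Reject

No computation consumes all input and empties the stack.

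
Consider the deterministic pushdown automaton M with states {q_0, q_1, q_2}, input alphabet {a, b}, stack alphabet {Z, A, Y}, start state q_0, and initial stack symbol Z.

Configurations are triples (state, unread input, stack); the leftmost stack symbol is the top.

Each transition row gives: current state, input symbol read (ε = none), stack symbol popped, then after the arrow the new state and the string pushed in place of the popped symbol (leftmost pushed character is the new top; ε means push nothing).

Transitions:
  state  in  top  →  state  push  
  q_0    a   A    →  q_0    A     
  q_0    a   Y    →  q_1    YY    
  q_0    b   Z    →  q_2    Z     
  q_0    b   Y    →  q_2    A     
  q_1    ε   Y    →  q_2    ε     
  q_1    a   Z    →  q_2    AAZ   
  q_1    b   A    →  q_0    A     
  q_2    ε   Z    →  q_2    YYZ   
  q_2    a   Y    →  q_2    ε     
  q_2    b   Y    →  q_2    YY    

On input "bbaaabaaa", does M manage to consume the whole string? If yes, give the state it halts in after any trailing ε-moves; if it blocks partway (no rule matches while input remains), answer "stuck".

q_2

(q_0, bbaaabaaa, Z)
  read b, top Z: go to q_2, push Z → (q_2, baaabaaa, Z)
  ε-move, top Z: go to q_2, push YYZ → (q_2, baaabaaa, YYZ)
  read b, top Y: go to q_2, push YY → (q_2, aaabaaa, YYYZ)
  read a, top Y: go to q_2, push ε → (q_2, aabaaa, YYZ)
  read a, top Y: go to q_2, push ε → (q_2, abaaa, YZ)
  read a, top Y: go to q_2, push ε → (q_2, baaa, Z)
  ε-move, top Z: go to q_2, push YYZ → (q_2, baaa, YYZ)
  read b, top Y: go to q_2, push YY → (q_2, aaa, YYYZ)
  read a, top Y: go to q_2, push ε → (q_2, aa, YYZ)
  read a, top Y: go to q_2, push ε → (q_2, a, YZ)
  read a, top Y: go to q_2, push ε → (q_2, ε, Z)
  ε-move, top Z: go to q_2, push YYZ → (q_2, ε, YYZ)
All input consumed; M is in state q_2.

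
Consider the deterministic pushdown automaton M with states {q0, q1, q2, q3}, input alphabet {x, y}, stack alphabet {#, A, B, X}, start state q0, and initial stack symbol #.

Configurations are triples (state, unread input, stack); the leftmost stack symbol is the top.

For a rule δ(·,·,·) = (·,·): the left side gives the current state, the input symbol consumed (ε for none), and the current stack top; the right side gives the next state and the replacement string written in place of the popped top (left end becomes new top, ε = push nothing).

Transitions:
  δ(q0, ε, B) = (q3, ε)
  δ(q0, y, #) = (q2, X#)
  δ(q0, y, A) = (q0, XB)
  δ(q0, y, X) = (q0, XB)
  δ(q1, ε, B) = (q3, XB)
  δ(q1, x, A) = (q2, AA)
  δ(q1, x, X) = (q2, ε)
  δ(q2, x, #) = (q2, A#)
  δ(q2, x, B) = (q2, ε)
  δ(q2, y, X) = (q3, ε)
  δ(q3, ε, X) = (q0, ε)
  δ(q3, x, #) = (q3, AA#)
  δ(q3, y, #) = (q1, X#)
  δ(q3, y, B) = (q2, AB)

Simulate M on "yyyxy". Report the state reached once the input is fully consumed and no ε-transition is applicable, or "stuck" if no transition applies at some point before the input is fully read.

(q0, yyyxy, #)
  read y, top #: go to q2, push X# → (q2, yyxy, X#)
  read y, top X: go to q3, push ε → (q3, yxy, #)
  read y, top #: go to q1, push X# → (q1, xy, X#)
  read x, top X: go to q2, push ε → (q2, y, #)
No transition for (q2, y, top #); M blocks with input y remaining.

stuck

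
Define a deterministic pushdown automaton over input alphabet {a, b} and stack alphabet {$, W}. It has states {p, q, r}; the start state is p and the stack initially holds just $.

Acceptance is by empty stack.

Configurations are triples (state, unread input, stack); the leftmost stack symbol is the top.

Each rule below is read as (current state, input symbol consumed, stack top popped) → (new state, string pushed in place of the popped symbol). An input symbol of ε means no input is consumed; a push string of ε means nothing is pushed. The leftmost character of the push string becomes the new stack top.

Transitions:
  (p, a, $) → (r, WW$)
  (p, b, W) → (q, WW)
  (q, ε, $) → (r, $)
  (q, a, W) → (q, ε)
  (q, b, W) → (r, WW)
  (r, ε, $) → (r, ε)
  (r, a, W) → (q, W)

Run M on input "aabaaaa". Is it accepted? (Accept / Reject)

(p, aabaaaa, $) ⊢ (r, abaaaa, WW$) ⊢ (q, baaaa, WW$) ⊢ (r, aaaa, WWW$) ⊢ (q, aaa, WWW$) ⊢ (q, aa, WW$) ⊢ (q, a, W$) ⊢ (q, ε, $) ⊢ (r, ε, $) ⊢ (r, ε, ε)
All input consumed and the stack is empty.

Accept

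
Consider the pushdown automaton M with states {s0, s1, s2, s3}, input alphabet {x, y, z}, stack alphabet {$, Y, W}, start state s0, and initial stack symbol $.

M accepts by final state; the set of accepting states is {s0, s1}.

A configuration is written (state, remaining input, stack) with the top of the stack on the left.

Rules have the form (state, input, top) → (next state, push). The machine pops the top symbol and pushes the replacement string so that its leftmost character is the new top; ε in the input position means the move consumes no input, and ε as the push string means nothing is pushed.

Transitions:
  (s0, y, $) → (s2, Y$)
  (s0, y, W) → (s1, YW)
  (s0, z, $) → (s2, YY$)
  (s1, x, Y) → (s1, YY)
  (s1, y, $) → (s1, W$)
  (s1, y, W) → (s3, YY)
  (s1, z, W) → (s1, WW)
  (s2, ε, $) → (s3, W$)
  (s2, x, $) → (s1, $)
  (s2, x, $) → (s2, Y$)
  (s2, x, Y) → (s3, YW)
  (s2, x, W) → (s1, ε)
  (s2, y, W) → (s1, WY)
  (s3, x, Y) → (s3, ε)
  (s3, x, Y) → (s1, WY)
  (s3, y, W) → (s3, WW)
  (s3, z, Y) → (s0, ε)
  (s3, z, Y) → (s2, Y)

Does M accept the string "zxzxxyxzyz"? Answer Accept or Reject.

Accept

One accepting computation: (s0, zxzxxyxzyz, $) ⊢ (s2, xzxxyxzyz, YY$) ⊢ (s3, zxxyxzyz, YWY$) ⊢ (s2, xxyxzyz, YWY$) ⊢ (s3, xyxzyz, YWWY$) ⊢ (s1, yxzyz, WYWWY$) ⊢ (s3, xzyz, YYYWWY$) ⊢ (s1, zyz, WYYYWWY$) ⊢ (s1, yz, WWYYYWWY$) ⊢ (s3, z, YYWYYYWWY$) ⊢ (s0, ε, YWYYYWWY$)
All input consumed and state s0 ∈ F.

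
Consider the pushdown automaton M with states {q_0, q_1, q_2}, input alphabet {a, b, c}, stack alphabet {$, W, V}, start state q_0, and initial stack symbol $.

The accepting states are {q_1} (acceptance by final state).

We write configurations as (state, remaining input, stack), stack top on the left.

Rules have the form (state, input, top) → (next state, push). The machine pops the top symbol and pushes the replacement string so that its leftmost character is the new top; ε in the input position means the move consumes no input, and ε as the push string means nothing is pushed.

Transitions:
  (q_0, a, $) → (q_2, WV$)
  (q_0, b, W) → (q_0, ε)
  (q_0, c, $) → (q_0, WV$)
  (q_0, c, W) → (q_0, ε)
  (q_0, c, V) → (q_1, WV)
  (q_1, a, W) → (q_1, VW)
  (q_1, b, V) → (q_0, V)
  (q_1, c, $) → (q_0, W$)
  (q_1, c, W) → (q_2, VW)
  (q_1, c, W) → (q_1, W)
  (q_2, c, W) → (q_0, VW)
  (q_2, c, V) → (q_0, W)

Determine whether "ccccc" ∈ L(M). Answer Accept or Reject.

One accepting computation: (q_0, ccccc, $) ⊢ (q_0, cccc, WV$) ⊢ (q_0, ccc, V$) ⊢ (q_1, cc, WV$) ⊢ (q_1, c, WV$) ⊢ (q_1, ε, WV$)
All input consumed and state q_1 ∈ F.

Accept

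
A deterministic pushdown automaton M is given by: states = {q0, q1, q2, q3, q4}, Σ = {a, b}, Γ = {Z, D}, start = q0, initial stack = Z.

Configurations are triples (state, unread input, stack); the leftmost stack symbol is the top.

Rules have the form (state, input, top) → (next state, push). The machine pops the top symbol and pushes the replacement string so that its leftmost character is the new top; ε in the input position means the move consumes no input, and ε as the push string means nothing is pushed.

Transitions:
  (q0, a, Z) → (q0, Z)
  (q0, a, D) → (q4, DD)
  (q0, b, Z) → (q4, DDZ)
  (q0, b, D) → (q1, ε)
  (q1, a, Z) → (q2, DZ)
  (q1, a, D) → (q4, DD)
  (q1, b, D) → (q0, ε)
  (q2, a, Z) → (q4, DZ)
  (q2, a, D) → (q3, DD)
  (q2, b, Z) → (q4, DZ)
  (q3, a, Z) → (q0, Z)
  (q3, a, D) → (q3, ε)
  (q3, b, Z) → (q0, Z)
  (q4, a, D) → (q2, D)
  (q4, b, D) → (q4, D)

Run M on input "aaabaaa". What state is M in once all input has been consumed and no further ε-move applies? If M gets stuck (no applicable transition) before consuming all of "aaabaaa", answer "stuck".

q3

(q0, aaabaaa, Z)
  read a, top Z: go to q0, push Z → (q0, aabaaa, Z)
  read a, top Z: go to q0, push Z → (q0, abaaa, Z)
  read a, top Z: go to q0, push Z → (q0, baaa, Z)
  read b, top Z: go to q4, push DDZ → (q4, aaa, DDZ)
  read a, top D: go to q2, push D → (q2, aa, DDZ)
  read a, top D: go to q3, push DD → (q3, a, DDDZ)
  read a, top D: go to q3, push ε → (q3, ε, DDZ)
All input consumed; M is in state q3.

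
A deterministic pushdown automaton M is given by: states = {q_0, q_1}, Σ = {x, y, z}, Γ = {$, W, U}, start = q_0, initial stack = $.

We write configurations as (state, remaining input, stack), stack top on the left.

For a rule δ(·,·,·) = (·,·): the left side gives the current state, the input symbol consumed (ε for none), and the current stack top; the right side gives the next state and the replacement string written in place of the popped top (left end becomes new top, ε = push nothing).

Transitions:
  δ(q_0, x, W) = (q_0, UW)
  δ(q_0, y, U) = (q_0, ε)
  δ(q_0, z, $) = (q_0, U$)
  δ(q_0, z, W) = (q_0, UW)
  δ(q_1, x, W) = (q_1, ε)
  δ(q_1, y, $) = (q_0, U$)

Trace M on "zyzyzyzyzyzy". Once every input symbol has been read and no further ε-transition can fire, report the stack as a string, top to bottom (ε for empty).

$

(q_0, zyzyzyzyzyzy, $)
  read z, top $: go to q_0, push U$ → (q_0, yzyzyzyzyzy, U$)
  read y, top U: go to q_0, push ε → (q_0, zyzyzyzyzy, $)
  read z, top $: go to q_0, push U$ → (q_0, yzyzyzyzy, U$)
  read y, top U: go to q_0, push ε → (q_0, zyzyzyzy, $)
  read z, top $: go to q_0, push U$ → (q_0, yzyzyzy, U$)
  read y, top U: go to q_0, push ε → (q_0, zyzyzy, $)
  read z, top $: go to q_0, push U$ → (q_0, yzyzy, U$)
  read y, top U: go to q_0, push ε → (q_0, zyzy, $)
  read z, top $: go to q_0, push U$ → (q_0, yzy, U$)
  read y, top U: go to q_0, push ε → (q_0, zy, $)
  read z, top $: go to q_0, push U$ → (q_0, y, U$)
  read y, top U: go to q_0, push ε → (q_0, ε, $)
All input consumed in state q_0 with stack $.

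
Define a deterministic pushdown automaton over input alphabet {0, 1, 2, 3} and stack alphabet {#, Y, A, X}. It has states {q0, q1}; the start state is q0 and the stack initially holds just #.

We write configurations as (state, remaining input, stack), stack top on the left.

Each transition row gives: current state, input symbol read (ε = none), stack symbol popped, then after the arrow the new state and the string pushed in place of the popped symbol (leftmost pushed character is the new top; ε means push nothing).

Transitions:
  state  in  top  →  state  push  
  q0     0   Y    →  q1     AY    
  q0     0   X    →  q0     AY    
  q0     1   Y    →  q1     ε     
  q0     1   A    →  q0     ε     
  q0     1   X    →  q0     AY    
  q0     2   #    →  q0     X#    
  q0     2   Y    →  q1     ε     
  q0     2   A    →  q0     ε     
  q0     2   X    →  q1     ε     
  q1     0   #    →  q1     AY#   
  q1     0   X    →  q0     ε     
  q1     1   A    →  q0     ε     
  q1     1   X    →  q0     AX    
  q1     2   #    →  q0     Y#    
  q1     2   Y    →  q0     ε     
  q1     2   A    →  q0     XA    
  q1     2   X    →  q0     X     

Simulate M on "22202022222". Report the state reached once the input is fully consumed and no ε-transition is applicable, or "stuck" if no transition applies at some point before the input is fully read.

q0

(q0, 22202022222, #)
  read 2, top #: go to q0, push X# → (q0, 2202022222, X#)
  read 2, top X: go to q1, push ε → (q1, 202022222, #)
  read 2, top #: go to q0, push Y# → (q0, 02022222, Y#)
  read 0, top Y: go to q1, push AY → (q1, 2022222, AY#)
  read 2, top A: go to q0, push XA → (q0, 022222, XAY#)
  read 0, top X: go to q0, push AY → (q0, 22222, AYAY#)
  read 2, top A: go to q0, push ε → (q0, 2222, YAY#)
  read 2, top Y: go to q1, push ε → (q1, 222, AY#)
  read 2, top A: go to q0, push XA → (q0, 22, XAY#)
  read 2, top X: go to q1, push ε → (q1, 2, AY#)
  read 2, top A: go to q0, push XA → (q0, ε, XAY#)
All input consumed; M is in state q0.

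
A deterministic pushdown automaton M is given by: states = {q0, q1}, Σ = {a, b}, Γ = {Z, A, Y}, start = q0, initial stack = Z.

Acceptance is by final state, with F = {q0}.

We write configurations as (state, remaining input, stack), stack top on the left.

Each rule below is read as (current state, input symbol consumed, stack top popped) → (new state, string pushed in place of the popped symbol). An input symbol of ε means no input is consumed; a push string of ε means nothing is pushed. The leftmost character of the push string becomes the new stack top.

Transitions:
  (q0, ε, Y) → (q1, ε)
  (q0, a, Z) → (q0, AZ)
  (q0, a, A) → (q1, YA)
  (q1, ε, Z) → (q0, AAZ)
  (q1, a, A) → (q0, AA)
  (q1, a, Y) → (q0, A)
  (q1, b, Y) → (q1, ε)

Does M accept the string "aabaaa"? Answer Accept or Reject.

(q0, aabaaa, Z)
  read a, top Z: go to q0, push AZ → (q0, abaaa, AZ)
  read a, top A: go to q1, push YA → (q1, baaa, YAZ)
  read b, top Y: go to q1, push ε → (q1, aaa, AZ)
  read a, top A: go to q0, push AA → (q0, aa, AAZ)
  read a, top A: go to q1, push YA → (q1, a, YAAZ)
  read a, top Y: go to q0, push A → (q0, ε, AAAZ)
All input consumed; state q0 ∈ F.

Accept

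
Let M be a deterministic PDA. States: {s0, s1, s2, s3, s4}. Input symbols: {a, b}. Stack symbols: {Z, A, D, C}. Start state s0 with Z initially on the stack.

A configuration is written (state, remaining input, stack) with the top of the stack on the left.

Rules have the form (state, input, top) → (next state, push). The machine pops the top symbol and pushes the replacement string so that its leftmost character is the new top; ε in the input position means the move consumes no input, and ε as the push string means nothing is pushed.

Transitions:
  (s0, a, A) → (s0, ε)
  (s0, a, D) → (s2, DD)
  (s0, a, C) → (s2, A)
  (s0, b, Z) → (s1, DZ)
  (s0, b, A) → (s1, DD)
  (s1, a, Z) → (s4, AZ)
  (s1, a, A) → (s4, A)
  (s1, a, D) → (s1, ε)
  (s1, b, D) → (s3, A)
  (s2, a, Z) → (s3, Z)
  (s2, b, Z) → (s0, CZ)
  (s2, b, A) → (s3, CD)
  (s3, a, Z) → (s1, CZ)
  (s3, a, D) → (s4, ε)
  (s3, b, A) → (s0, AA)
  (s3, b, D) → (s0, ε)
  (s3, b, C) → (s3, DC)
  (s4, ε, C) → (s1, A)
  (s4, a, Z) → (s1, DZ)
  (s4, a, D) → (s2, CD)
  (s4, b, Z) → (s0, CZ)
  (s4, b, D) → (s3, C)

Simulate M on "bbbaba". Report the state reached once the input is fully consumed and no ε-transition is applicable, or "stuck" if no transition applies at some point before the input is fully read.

s1

(s0, bbbaba, Z)
  read b, top Z: go to s1, push DZ → (s1, bbaba, DZ)
  read b, top D: go to s3, push A → (s3, baba, AZ)
  read b, top A: go to s0, push AA → (s0, aba, AAZ)
  read a, top A: go to s0, push ε → (s0, ba, AZ)
  read b, top A: go to s1, push DD → (s1, a, DDZ)
  read a, top D: go to s1, push ε → (s1, ε, DZ)
All input consumed; M is in state s1.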